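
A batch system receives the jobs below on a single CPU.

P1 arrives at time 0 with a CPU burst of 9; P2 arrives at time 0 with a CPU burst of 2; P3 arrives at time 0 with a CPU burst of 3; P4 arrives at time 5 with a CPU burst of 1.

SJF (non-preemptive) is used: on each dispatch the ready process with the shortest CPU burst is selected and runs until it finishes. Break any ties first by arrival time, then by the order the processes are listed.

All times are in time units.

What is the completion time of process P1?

15

Schedule: | P2 0-2 | P3 2-5 | P4 5-6 | P1 6-15 |
Completion: P1=15  P2=2  P3=5  P4=6
Turnaround (C−A): P1=15  P2=2  P3=5  P4=1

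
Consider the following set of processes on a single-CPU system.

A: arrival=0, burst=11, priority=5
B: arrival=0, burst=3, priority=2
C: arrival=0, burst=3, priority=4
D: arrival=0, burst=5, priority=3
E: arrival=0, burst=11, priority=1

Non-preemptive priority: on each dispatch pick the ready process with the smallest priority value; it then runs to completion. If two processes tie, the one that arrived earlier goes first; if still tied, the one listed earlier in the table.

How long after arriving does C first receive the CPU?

19

Timeline: | E 0-11 | B 11-14 | D 14-19 | C 19-22 | A 22-33 |
Completion: A=33  B=14  C=22  D=19  E=11
Turnaround (C−A): A=33  B=14  C=22  D=19  E=11
Response(C) = first start − arrival = 19 − 0 = 19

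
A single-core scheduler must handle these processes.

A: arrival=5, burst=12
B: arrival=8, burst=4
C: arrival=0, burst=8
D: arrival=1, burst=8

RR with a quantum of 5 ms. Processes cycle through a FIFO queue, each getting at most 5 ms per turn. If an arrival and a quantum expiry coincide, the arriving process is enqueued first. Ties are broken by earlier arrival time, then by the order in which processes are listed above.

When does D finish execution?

25

Schedule: | C 0-5 | D 5-10 | A 10-15 | C 15-18 | B 18-22 | D 22-25 | A 25-32 |
Completion: A=32  B=22  C=18  D=25
Turnaround (C−A): A=27  B=14  C=18  D=24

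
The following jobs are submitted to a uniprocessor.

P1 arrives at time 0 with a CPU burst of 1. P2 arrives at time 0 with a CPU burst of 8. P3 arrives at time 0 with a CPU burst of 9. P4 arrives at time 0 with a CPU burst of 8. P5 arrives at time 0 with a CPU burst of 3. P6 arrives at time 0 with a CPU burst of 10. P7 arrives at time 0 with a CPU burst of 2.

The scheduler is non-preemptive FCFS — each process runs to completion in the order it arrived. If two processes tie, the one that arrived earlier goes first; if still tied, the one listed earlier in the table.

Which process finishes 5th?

P5

Gantt: | P1 0-1 | P2 1-9 | P3 9-18 | P4 18-26 | P5 26-29 | P6 29-39 | P7 39-41 |
Completion: P1=1  P2=9  P3=18  P4=26  P5=29  P6=39  P7=41
Turnaround (C−A): P1=1  P2=9  P3=18  P4=26  P5=29  P6=39  P7=41
Finish order: P1 → P2 → P3 → P4 → P5 → P6 → P7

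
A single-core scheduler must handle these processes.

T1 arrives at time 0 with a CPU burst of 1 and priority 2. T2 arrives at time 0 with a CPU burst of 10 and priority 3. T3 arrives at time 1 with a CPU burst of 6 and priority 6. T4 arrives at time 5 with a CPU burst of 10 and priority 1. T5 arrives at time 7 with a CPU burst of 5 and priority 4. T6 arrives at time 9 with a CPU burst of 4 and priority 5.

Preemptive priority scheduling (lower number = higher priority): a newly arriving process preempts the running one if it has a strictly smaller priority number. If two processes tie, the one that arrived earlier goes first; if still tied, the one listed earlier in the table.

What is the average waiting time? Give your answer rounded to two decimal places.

Gantt: | T1 0-1 | T2 1-5 | T4 5-15 | T2 15-21 | T5 21-26 | T6 26-30 | T3 30-36 |
Completion: T1=1  T2=21  T3=36  T4=15  T5=26  T6=30
Waiting times: T1=0, T2=11, T3=29, T4=0, T5=14, T6=17
Average waiting = (0+11+29+0+14+17) / 6 = 71/6 = 11.83

11.83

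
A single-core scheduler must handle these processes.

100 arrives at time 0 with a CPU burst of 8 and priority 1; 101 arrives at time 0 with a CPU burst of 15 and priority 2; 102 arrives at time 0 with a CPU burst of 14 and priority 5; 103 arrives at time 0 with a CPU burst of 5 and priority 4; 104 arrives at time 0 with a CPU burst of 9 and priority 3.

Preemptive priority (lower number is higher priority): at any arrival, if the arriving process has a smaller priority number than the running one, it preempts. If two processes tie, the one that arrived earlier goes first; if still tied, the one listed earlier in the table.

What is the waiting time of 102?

Schedule: | 100 0-8 | 101 8-23 | 104 23-32 | 103 32-37 | 102 37-51 |
Completion: 100=8  101=23  102=51  103=37  104=32
Turnaround (C−A): 100=8  101=23  102=51  103=37  104=32
Waiting(102) = turnaround − burst = 51 − 14 = 37

37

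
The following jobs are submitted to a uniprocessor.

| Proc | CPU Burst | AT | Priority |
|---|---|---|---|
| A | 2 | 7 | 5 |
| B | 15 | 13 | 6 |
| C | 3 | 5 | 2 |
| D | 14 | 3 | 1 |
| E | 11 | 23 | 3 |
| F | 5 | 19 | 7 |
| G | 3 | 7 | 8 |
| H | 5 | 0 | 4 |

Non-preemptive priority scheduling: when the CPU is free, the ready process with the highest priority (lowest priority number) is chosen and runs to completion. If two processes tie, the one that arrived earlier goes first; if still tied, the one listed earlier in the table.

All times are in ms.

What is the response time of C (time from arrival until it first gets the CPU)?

14

Timeline: | H 0-5 | D 5-19 | C 19-22 | A 22-24 | E 24-35 | B 35-50 | F 50-55 | G 55-58 |
Completion: A=24  B=50  C=22  D=19  E=35  F=55  G=58  H=5
Response(C) = first start − arrival = 19 − 5 = 14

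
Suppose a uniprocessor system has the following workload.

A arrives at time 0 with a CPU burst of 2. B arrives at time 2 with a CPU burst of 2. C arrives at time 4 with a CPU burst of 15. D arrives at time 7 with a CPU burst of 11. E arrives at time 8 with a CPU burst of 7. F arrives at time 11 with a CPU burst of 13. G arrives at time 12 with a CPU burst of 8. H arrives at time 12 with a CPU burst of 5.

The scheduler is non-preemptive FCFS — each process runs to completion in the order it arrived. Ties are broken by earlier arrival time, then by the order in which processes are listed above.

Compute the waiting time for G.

38

Gantt: | A 0-2 | B 2-4 | C 4-19 | D 19-30 | E 30-37 | F 37-50 | G 50-58 | H 58-63 |
Completion: A=2  B=4  C=19  D=30  E=37  F=50  G=58  H=63
Turnaround (C−A): A=2  B=2  C=15  D=23  E=29  F=39  G=46  H=51
Waiting(G) = turnaround − burst = 46 − 8 = 38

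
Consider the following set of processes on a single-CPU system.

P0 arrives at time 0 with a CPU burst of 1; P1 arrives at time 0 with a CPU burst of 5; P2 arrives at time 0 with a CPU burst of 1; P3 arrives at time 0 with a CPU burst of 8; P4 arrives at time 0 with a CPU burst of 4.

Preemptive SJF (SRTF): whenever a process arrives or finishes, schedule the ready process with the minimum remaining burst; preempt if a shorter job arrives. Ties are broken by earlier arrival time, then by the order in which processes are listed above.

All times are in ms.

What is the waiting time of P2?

Timeline: | P0 0-1 | P2 1-2 | P4 2-6 | P1 6-11 | P3 11-19 |
Completion: P0=1  P1=11  P2=2  P3=19  P4=6
Turnaround (C−A): P0=1  P1=11  P2=2  P3=19  P4=6
Waiting(P2) = turnaround − burst = 2 − 1 = 1

1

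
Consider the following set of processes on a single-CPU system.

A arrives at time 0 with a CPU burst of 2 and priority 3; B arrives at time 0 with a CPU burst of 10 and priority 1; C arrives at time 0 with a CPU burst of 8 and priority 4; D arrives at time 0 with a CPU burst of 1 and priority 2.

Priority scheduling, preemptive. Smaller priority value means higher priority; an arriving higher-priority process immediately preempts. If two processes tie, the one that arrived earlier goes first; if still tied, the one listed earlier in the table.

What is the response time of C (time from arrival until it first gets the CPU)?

Gantt: | B 0-10 | D 10-11 | A 11-13 | C 13-21 |
Completion: A=13  B=10  C=21  D=11
Turnaround (C−A): A=13  B=10  C=21  D=11
Response(C) = first start − arrival = 13 − 0 = 13

13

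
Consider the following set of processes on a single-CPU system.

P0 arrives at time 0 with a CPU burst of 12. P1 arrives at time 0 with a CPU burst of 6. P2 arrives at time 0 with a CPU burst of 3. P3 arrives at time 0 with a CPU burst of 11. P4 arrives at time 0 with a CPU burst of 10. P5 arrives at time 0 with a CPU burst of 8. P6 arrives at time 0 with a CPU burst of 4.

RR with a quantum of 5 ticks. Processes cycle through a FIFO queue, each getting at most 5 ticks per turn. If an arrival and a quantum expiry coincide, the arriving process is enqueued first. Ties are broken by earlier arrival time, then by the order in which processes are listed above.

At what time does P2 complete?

Schedule: | P0 0-5 | P1 5-10 | P2 10-13 | P3 13-18 | P4 18-23 | P5 23-28 | P6 28-32 | P0 32-37 | P1 37-38 | P3 38-43 | P4 43-48 | P5 48-51 | P0 51-53 | P3 53-54 |
Completion: P0=53  P1=38  P2=13  P3=54  P4=48  P5=51  P6=32
Turnaround (C−A): P0=53  P1=38  P2=13  P3=54  P4=48  P5=51  P6=32

13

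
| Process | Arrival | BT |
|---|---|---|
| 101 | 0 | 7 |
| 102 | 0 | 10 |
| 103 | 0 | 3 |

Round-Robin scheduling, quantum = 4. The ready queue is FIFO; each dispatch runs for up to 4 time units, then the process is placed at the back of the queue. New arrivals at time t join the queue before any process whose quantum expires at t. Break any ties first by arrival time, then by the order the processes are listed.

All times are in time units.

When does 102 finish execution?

20

Gantt: | 101 0-4 | 102 4-8 | 103 8-11 | 101 11-14 | 102 14-20 |
Completion: 101=14  102=20  103=11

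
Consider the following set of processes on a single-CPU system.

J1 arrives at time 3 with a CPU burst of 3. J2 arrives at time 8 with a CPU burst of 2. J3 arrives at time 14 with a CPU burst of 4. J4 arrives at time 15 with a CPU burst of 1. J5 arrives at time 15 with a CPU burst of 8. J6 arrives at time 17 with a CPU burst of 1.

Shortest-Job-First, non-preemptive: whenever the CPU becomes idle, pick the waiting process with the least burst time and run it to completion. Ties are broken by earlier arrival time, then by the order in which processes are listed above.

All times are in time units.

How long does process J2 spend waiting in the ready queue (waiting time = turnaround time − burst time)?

0

Timeline: | idle 0-3 | J1 3-6 | idle 6-8 | J2 8-10 | idle 10-14 | J3 14-18 | J4 18-19 | J6 19-20 | J5 20-28 |
Completion: J1=6  J2=10  J3=18  J4=19  J5=28  J6=20
Waiting(J2) = turnaround − burst = 2 − 2 = 0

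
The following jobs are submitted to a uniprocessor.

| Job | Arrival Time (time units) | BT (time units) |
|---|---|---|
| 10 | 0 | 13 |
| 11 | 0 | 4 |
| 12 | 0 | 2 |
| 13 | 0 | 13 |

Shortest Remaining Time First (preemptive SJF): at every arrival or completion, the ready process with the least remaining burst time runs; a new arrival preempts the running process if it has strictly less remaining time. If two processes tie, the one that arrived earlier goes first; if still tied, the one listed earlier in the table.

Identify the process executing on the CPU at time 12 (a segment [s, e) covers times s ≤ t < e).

Gantt: | 12 0-2 | 11 2-6 | 10 6-19 | 13 19-32 |
Completion: 10=19  11=6  12=2  13=32
Turnaround (C−A): 10=19  11=6  12=2  13=32

10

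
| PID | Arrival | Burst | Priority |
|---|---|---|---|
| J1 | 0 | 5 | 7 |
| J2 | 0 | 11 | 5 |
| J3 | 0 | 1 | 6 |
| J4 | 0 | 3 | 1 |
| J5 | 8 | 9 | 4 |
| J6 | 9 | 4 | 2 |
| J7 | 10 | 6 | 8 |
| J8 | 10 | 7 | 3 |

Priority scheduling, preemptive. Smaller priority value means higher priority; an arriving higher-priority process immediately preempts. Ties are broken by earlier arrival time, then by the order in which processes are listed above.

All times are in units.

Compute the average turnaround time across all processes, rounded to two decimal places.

Timeline: | J4 0-3 | J2 3-8 | J5 8-9 | J6 9-13 | J8 13-20 | J5 20-28 | J2 28-34 | J3 34-35 | J1 35-40 | J7 40-46 |
Completion: J1=40  J2=34  J3=35  J4=3  J5=28  J6=13  J7=46  J8=20
Turnaround times: J1=40, J2=34, J3=35, J4=3, J5=20, J6=4, J7=36, J8=10
Average turnaround = (40+34+35+3+20+4+36+10) / 8 = 182/8 = 22.75

22.75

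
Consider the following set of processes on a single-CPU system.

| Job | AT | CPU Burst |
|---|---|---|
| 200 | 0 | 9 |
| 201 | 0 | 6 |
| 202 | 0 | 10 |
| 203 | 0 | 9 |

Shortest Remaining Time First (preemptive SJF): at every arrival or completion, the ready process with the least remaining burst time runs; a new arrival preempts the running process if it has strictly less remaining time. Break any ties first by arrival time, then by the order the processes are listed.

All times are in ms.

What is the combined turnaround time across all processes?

Timeline: | 201 0-6 | 200 6-15 | 203 15-24 | 202 24-34 |
Completion: 200=15  201=6  202=34  203=24
Turnaround (C−A): 200=15  201=6  202=34  203=24
Turnaround = completion − arrival: 200=15, 201=6, 202=34, 203=24
Total turnaround = 15 + 6 + 34 + 24 = 79

79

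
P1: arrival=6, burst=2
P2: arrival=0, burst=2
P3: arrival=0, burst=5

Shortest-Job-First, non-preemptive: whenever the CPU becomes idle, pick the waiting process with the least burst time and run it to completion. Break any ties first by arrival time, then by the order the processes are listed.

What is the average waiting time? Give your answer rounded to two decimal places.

Timeline: | P2 0-2 | P3 2-7 | P1 7-9 |
Completion: P1=9  P2=2  P3=7
Turnaround (C−A): P1=3  P2=2  P3=7
Waiting times: P1=1, P2=0, P3=2
Average waiting = (1+0+2) / 3 = 3/3 = 1.00

1.00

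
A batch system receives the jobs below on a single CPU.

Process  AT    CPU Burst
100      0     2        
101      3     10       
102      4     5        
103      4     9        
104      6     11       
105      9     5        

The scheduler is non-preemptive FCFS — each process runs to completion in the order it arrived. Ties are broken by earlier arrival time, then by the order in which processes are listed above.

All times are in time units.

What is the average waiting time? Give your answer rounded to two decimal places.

12.17

Gantt: | 100 0-2 | idle 2-3 | 101 3-13 | 102 13-18 | 103 18-27 | 104 27-38 | 105 38-43 |
Completion: 100=2  101=13  102=18  103=27  104=38  105=43
Turnaround (C−A): 100=2  101=10  102=14  103=23  104=32  105=34
Waiting times: 100=0, 101=0, 102=9, 103=14, 104=21, 105=29
Average waiting = (0+0+9+14+21+29) / 6 = 73/6 = 12.17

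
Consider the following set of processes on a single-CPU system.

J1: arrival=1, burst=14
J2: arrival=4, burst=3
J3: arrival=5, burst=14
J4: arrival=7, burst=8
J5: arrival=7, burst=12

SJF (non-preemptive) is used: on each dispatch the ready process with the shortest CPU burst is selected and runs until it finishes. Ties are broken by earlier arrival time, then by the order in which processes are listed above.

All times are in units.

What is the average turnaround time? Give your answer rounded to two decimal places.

Gantt: | idle 0-1 | J1 1-15 | J2 15-18 | J4 18-26 | J5 26-38 | J3 38-52 |
Completion: J1=15  J2=18  J3=52  J4=26  J5=38
Turnaround (C−A): J1=14  J2=14  J3=47  J4=19  J5=31
Turnaround times: J1=14, J2=14, J3=47, J4=19, J5=31
Average turnaround = (14+14+47+19+31) / 5 = 125/5 = 25.00

25.00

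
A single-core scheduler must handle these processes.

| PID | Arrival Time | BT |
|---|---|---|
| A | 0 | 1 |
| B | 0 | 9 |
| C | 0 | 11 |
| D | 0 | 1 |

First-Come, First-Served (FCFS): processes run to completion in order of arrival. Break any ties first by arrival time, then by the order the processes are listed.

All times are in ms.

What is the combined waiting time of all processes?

Timeline: | A 0-1 | B 1-10 | C 10-21 | D 21-22 |
Completion: A=1  B=10  C=21  D=22
Waiting = turnaround − burst: A=0, B=1, C=10, D=21
Total waiting = 0 + 1 + 10 + 21 = 32

32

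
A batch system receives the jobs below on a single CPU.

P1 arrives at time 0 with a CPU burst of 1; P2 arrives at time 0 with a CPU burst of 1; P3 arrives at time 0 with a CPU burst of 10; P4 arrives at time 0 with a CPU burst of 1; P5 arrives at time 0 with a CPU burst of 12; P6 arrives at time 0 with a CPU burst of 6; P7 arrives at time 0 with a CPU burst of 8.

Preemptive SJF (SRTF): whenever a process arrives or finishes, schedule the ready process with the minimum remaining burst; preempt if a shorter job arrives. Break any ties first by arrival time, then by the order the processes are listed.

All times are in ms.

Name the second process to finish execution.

Gantt: | P1 0-1 | P2 1-2 | P4 2-3 | P6 3-9 | P7 9-17 | P3 17-27 | P5 27-39 |
Completion: P1=1  P2=2  P3=27  P4=3  P5=39  P6=9  P7=17
Finish order: P1 → P2 → P4 → P6 → P7 → P3 → P5

P2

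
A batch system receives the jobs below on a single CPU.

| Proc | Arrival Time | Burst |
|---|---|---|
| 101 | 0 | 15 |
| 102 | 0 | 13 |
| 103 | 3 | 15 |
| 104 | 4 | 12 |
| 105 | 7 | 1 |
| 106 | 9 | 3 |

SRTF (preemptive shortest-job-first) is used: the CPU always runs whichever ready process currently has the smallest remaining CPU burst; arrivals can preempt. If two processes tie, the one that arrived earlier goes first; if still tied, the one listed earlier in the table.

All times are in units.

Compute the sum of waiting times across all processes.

87

Schedule: | 102 0-7 | 105 7-8 | 102 8-9 | 106 9-12 | 102 12-17 | 104 17-29 | 101 29-44 | 103 44-59 |
Completion: 101=44  102=17  103=59  104=29  105=8  106=12
Waiting = turnaround − burst: 101=29, 102=4, 103=41, 104=13, 105=0, 106=0
Total waiting = 29 + 4 + 41 + 13 + 0 + 0 = 87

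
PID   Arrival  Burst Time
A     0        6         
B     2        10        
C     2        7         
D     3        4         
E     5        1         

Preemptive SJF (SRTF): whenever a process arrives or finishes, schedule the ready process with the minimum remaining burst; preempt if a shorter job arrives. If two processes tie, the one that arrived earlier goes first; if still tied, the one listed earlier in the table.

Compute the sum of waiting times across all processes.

Gantt: | A 0-6 | E 6-7 | D 7-11 | C 11-18 | B 18-28 |
Completion: A=6  B=28  C=18  D=11  E=7
Waiting = turnaround − burst: A=0, B=16, C=9, D=4, E=1
Total waiting = 0 + 16 + 9 + 4 + 1 = 30

30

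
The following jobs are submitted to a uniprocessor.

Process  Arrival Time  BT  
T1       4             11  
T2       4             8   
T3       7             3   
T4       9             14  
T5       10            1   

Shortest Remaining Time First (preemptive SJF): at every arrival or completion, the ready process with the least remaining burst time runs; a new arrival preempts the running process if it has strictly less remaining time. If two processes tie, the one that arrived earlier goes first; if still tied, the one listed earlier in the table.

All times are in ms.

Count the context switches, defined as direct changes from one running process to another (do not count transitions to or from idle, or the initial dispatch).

Schedule: | idle 0-4 | T2 4-7 | T3 7-10 | T5 10-11 | T2 11-16 | T1 16-27 | T4 27-41 |
Completion: T1=27  T2=16  T3=10  T4=41  T5=11
Turnaround (C−A): T1=23  T2=12  T3=3  T4=32  T5=1

5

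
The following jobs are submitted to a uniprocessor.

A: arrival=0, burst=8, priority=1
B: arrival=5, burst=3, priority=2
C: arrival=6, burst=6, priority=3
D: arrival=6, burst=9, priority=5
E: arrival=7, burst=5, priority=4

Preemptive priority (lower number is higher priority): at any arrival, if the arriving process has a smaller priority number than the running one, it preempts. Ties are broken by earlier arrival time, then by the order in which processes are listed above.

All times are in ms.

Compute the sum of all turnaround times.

Schedule: | A 0-8 | B 8-11 | C 11-17 | E 17-22 | D 22-31 |
Completion: A=8  B=11  C=17  D=31  E=22
Turnaround (C−A): A=8  B=6  C=11  D=25  E=15
Turnaround = completion − arrival: A=8, B=6, C=11, D=25, E=15
Total turnaround = 8 + 6 + 11 + 25 + 15 = 65

65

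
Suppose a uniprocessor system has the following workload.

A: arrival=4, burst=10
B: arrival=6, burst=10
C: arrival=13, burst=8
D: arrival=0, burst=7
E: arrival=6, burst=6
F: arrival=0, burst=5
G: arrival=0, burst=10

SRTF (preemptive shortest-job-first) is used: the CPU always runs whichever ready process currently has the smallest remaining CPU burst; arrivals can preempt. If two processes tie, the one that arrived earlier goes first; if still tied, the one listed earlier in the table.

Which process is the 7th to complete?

Timeline: | F 0-5 | D 5-12 | E 12-18 | C 18-26 | G 26-36 | A 36-46 | B 46-56 |
Completion: A=46  B=56  C=26  D=12  E=18  F=5  G=36
Finish order: F → D → E → C → G → A → B

B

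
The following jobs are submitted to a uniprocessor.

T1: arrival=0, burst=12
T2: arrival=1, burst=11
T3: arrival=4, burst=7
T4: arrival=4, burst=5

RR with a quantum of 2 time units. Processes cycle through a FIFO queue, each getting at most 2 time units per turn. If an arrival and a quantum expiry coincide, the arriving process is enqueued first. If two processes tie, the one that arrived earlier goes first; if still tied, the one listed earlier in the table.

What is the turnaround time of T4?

21

Timeline: | T1 0-2 | T2 2-4 | T1 4-6 | T3 6-8 | T4 8-10 | T2 10-12 | T1 12-14 | T3 14-16 | T4 16-18 | T2 18-20 | T1 20-22 | T3 22-24 | T4 24-25 | T2 25-27 | T1 27-29 | T3 29-30 | T2 30-32 | T1 32-34 | T2 34-35 |
Completion: T1=34  T2=35  T3=30  T4=25
Turnaround (C−A): T1=34  T2=34  T3=26  T4=21
Turnaround(T4) = completion − arrival = 25 − 4 = 21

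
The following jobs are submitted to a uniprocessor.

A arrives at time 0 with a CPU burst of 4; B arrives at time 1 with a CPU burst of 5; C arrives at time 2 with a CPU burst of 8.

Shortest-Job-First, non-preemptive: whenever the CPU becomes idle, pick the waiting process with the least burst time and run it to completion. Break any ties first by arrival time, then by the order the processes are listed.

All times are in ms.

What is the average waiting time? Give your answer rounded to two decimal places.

3.33

Gantt: | A 0-4 | B 4-9 | C 9-17 |
Completion: A=4  B=9  C=17
Turnaround (C−A): A=4  B=8  C=15
Waiting times: A=0, B=3, C=7
Average waiting = (0+3+7) / 3 = 10/3 = 3.33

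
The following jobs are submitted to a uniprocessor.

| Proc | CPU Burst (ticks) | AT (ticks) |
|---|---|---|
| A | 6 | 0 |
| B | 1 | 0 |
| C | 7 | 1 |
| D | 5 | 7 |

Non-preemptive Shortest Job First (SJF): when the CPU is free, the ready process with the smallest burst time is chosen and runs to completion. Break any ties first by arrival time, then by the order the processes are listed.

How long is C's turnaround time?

Schedule: | B 0-1 | A 1-7 | D 7-12 | C 12-19 |
Completion: A=7  B=1  C=19  D=12
Turnaround (C−A): A=7  B=1  C=18  D=5
Turnaround(C) = completion − arrival = 19 − 1 = 18

18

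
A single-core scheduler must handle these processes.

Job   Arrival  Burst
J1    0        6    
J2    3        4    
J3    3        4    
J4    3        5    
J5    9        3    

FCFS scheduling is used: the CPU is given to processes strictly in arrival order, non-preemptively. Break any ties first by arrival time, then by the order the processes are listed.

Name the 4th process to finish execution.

Gantt: | J1 0-6 | J2 6-10 | J3 10-14 | J4 14-19 | J5 19-22 |
Completion: J1=6  J2=10  J3=14  J4=19  J5=22
Turnaround (C−A): J1=6  J2=7  J3=11  J4=16  J5=13
Finish order: J1 → J2 → J3 → J4 → J5

J4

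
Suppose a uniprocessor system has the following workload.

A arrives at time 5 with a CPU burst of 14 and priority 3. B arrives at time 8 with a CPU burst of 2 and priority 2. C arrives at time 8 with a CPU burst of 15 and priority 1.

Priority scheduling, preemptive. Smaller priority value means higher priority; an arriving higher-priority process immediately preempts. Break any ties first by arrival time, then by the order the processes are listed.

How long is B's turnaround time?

Gantt: | idle 0-5 | A 5-8 | C 8-23 | B 23-25 | A 25-36 |
Completion: A=36  B=25  C=23
Turnaround(B) = completion − arrival = 25 − 8 = 17

17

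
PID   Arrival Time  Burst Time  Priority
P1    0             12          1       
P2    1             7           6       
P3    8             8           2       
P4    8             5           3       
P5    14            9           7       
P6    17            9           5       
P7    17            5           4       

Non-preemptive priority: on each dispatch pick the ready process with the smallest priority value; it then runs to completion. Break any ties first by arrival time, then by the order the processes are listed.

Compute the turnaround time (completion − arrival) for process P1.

12

Schedule: | P1 0-12 | P3 12-20 | P4 20-25 | P7 25-30 | P6 30-39 | P2 39-46 | P5 46-55 |
Completion: P1=12  P2=46  P3=20  P4=25  P5=55  P6=39  P7=30
Turnaround (C−A): P1=12  P2=45  P3=12  P4=17  P5=41  P6=22  P7=13
Turnaround(P1) = completion − arrival = 12 − 0 = 12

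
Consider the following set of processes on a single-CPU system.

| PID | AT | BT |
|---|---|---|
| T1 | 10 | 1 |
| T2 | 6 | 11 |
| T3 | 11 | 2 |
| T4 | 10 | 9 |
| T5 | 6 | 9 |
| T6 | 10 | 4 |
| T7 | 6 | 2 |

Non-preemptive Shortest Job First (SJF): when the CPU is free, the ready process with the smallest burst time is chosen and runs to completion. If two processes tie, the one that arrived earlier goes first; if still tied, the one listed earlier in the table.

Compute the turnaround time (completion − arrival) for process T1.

8

Gantt: | idle 0-6 | T7 6-8 | T5 8-17 | T1 17-18 | T3 18-20 | T6 20-24 | T4 24-33 | T2 33-44 |
Completion: T1=18  T2=44  T3=20  T4=33  T5=17  T6=24  T7=8
Turnaround(T1) = completion − arrival = 18 − 10 = 8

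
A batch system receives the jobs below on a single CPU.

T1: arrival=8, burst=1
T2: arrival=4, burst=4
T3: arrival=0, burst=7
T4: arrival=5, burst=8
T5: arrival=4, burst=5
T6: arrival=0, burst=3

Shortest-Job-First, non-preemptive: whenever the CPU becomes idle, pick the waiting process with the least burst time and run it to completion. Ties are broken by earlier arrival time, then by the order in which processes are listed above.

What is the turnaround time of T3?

Schedule: | T6 0-3 | T3 3-10 | T1 10-11 | T2 11-15 | T5 15-20 | T4 20-28 |
Completion: T1=11  T2=15  T3=10  T4=28  T5=20  T6=3
Turnaround(T3) = completion − arrival = 10 − 0 = 10

10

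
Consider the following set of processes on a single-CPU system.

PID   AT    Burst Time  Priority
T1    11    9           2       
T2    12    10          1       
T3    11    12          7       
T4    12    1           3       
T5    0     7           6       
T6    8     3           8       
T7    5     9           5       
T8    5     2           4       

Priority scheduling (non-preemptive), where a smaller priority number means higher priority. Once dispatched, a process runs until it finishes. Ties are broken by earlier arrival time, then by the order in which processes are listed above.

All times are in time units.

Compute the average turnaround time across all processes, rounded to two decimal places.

22.00

Gantt: | T5 0-7 | T8 7-9 | T7 9-18 | T2 18-28 | T1 28-37 | T4 37-38 | T3 38-50 | T6 50-53 |
Completion: T1=37  T2=28  T3=50  T4=38  T5=7  T6=53  T7=18  T8=9
Turnaround (C−A): T1=26  T2=16  T3=39  T4=26  T5=7  T6=45  T7=13  T8=4
Turnaround times: T1=26, T2=16, T3=39, T4=26, T5=7, T6=45, T7=13, T8=4
Average turnaround = (26+16+39+26+7+45+13+4) / 8 = 176/8 = 22.00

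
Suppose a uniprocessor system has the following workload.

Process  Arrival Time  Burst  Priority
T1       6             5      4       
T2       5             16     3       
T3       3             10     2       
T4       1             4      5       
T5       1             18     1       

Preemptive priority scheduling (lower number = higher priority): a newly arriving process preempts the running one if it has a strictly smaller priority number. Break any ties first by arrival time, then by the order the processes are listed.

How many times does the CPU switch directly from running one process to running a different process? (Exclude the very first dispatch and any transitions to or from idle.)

4

Schedule: | idle 0-1 | T5 1-19 | T3 19-29 | T2 29-45 | T1 45-50 | T4 50-54 |
Completion: T1=50  T2=45  T3=29  T4=54  T5=19
Turnaround (C−A): T1=44  T2=40  T3=26  T4=53  T5=18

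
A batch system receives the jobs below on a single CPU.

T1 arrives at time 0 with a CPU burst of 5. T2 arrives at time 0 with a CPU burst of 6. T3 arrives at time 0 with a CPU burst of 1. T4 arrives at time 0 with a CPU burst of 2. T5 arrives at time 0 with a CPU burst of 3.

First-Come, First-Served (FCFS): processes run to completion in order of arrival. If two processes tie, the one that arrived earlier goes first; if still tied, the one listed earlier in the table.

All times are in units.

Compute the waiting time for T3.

Schedule: | T1 0-5 | T2 5-11 | T3 11-12 | T4 12-14 | T5 14-17 |
Completion: T1=5  T2=11  T3=12  T4=14  T5=17
Waiting(T3) = turnaround − burst = 12 − 1 = 11

11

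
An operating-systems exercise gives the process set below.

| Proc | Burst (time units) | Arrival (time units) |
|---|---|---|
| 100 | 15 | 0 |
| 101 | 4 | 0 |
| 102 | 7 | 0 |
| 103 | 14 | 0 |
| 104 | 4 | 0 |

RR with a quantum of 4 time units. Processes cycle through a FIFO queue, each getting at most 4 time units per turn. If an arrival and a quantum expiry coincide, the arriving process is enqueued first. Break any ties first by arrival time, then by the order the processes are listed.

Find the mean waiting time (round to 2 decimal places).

Timeline: | 100 0-4 | 101 4-8 | 102 8-12 | 103 12-16 | 104 16-20 | 100 20-24 | 102 24-27 | 103 27-31 | 100 31-35 | 103 35-39 | 100 39-42 | 103 42-44 |
Completion: 100=42  101=8  102=27  103=44  104=20
Waiting times: 100=27, 101=4, 102=20, 103=30, 104=16
Average waiting = (27+4+20+30+16) / 5 = 97/5 = 19.40

19.40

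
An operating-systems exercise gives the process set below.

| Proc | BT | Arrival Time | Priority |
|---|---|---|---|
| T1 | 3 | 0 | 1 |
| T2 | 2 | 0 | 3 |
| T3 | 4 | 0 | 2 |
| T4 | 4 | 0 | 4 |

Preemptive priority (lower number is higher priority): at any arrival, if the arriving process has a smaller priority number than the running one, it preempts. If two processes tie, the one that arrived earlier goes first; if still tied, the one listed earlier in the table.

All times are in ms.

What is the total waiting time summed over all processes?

19

Gantt: | T1 0-3 | T3 3-7 | T2 7-9 | T4 9-13 |
Completion: T1=3  T2=9  T3=7  T4=13
Waiting = turnaround − burst: T1=0, T2=7, T3=3, T4=9
Total waiting = 0 + 7 + 3 + 9 = 19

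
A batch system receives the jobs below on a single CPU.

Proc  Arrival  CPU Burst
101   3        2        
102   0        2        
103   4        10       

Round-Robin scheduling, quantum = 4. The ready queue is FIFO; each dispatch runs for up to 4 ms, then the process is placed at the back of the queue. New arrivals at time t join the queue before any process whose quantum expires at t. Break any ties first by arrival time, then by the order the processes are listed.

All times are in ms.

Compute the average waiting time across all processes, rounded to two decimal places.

Timeline: | 102 0-2 | idle 2-3 | 101 3-5 | 103 5-15 |
Completion: 101=5  102=2  103=15
Turnaround (C−A): 101=2  102=2  103=11
Waiting times: 101=0, 102=0, 103=1
Average waiting = (0+0+1) / 3 = 1/3 = 0.33

0.33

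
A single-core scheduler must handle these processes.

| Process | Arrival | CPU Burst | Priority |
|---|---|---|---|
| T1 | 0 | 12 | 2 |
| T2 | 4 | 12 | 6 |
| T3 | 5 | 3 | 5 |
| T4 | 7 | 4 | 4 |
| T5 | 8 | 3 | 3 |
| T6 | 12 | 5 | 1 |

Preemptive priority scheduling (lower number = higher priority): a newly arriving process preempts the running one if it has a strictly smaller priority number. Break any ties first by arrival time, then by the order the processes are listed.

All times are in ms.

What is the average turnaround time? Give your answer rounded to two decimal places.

Gantt: | T1 0-12 | T6 12-17 | T5 17-20 | T4 20-24 | T3 24-27 | T2 27-39 |
Completion: T1=12  T2=39  T3=27  T4=24  T5=20  T6=17
Turnaround times: T1=12, T2=35, T3=22, T4=17, T5=12, T6=5
Average turnaround = (12+35+22+17+12+5) / 6 = 103/6 = 17.17

17.17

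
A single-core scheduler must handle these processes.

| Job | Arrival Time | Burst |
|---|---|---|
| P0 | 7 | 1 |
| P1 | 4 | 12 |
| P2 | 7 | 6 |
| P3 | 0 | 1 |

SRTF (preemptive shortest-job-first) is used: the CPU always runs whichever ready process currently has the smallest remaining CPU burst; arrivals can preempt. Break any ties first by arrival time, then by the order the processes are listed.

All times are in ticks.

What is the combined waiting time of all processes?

Schedule: | P3 0-1 | idle 1-4 | P1 4-7 | P0 7-8 | P2 8-14 | P1 14-23 |
Completion: P0=8  P1=23  P2=14  P3=1
Turnaround (C−A): P0=1  P1=19  P2=7  P3=1
Waiting = turnaround − burst: P0=0, P1=7, P2=1, P3=0
Total waiting = 0 + 7 + 1 + 0 = 8

8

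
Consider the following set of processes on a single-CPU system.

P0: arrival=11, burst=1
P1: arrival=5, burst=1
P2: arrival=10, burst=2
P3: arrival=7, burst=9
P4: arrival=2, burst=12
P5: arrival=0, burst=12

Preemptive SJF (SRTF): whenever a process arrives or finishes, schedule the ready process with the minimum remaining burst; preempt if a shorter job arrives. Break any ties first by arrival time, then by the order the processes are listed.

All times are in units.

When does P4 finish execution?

Schedule: | P5 0-5 | P1 5-6 | P5 6-10 | P2 10-12 | P0 12-13 | P5 13-16 | P3 16-25 | P4 25-37 |
Completion: P0=13  P1=6  P2=12  P3=25  P4=37  P5=16
Turnaround (C−A): P0=2  P1=1  P2=2  P3=18  P4=35  P5=16

37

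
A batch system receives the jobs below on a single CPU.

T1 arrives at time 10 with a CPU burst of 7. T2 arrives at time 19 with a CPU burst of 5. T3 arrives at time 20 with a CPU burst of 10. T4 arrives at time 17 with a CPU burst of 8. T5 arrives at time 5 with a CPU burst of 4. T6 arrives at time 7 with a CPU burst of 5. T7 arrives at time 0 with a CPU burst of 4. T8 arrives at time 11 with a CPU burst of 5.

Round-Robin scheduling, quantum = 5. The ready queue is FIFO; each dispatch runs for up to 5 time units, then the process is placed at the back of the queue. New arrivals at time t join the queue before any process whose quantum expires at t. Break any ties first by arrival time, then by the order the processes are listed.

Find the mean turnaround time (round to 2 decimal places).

Gantt: | T7 0-4 | idle 4-5 | T5 5-9 | T6 9-14 | T1 14-19 | T8 19-24 | T4 24-29 | T2 29-34 | T1 34-36 | T3 36-41 | T4 41-44 | T3 44-49 |
Completion: T1=36  T2=34  T3=49  T4=44  T5=9  T6=14  T7=4  T8=24
Turnaround times: T1=26, T2=15, T3=29, T4=27, T5=4, T6=7, T7=4, T8=13
Average turnaround = (26+15+29+27+4+7+4+13) / 8 = 125/8 = 15.63

15.63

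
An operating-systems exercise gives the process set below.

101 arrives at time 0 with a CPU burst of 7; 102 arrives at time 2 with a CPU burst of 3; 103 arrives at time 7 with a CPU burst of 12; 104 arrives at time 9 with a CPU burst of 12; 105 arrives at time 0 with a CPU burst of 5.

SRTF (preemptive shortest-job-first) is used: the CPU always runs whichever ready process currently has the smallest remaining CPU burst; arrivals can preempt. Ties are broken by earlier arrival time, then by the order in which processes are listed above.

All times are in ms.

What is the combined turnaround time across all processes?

Timeline: | 105 0-5 | 102 5-8 | 101 8-15 | 103 15-27 | 104 27-39 |
Completion: 101=15  102=8  103=27  104=39  105=5
Turnaround (C−A): 101=15  102=6  103=20  104=30  105=5
Turnaround = completion − arrival: 101=15, 102=6, 103=20, 104=30, 105=5
Total turnaround = 15 + 6 + 20 + 30 + 5 = 76

76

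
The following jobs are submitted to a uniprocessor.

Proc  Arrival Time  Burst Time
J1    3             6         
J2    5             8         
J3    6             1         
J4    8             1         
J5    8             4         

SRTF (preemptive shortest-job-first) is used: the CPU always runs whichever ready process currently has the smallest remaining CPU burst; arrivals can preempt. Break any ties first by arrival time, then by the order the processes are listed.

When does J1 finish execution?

11

Gantt: | idle 0-3 | J1 3-6 | J3 6-7 | J1 7-8 | J4 8-9 | J1 9-11 | J5 11-15 | J2 15-23 |
Completion: J1=11  J2=23  J3=7  J4=9  J5=15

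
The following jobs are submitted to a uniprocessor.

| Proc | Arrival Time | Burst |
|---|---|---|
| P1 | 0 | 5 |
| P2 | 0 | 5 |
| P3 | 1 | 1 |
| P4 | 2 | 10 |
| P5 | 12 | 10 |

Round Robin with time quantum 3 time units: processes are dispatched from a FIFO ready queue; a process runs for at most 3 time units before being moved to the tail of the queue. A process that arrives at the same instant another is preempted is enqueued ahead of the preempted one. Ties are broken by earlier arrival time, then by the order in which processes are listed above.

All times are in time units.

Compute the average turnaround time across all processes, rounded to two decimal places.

15.20

Schedule: | P1 0-3 | P2 3-6 | P3 6-7 | P4 7-10 | P1 10-12 | P2 12-14 | P4 14-17 | P5 17-20 | P4 20-23 | P5 23-26 | P4 26-27 | P5 27-31 |
Completion: P1=12  P2=14  P3=7  P4=27  P5=31
Turnaround (C−A): P1=12  P2=14  P3=6  P4=25  P5=19
Turnaround times: P1=12, P2=14, P3=6, P4=25, P5=19
Average turnaround = (12+14+6+25+19) / 5 = 76/5 = 15.20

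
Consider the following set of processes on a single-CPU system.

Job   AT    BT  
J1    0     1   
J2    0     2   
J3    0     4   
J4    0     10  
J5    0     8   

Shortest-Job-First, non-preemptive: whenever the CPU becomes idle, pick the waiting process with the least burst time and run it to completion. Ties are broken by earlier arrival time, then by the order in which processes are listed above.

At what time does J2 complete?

Schedule: | J1 0-1 | J2 1-3 | J3 3-7 | J5 7-15 | J4 15-25 |
Completion: J1=1  J2=3  J3=7  J4=25  J5=15

3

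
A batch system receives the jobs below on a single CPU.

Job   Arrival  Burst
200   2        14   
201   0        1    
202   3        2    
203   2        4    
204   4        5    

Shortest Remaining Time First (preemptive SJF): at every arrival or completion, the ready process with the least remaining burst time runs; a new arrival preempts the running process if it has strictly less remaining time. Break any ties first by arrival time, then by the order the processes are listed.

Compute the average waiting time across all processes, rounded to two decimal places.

3.40

Timeline: | 201 0-1 | idle 1-2 | 203 2-3 | 202 3-5 | 203 5-8 | 204 8-13 | 200 13-27 |
Completion: 200=27  201=1  202=5  203=8  204=13
Turnaround (C−A): 200=25  201=1  202=2  203=6  204=9
Waiting times: 200=11, 201=0, 202=0, 203=2, 204=4
Average waiting = (11+0+0+2+4) / 5 = 17/5 = 3.40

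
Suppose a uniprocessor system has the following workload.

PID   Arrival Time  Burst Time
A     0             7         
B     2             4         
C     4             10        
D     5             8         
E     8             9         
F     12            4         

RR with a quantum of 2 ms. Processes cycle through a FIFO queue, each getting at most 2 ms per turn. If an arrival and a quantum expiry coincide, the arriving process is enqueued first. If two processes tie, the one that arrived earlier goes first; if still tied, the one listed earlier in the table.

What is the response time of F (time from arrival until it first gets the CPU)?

Schedule: | A 0-2 | B 2-4 | A 4-6 | C 6-8 | B 8-10 | D 10-12 | A 12-14 | E 14-16 | C 16-18 | F 18-20 | D 20-22 | A 22-23 | E 23-25 | C 25-27 | F 27-29 | D 29-31 | E 31-33 | C 33-35 | D 35-37 | E 37-39 | C 39-41 | E 41-42 |
Completion: A=23  B=10  C=41  D=37  E=42  F=29
Response(F) = first start − arrival = 18 − 12 = 6

6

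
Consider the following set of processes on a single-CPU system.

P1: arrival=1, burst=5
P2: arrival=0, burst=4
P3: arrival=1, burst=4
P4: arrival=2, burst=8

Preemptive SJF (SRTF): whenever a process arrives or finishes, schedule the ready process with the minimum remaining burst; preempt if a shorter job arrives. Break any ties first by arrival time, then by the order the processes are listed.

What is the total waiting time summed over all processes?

21

Gantt: | P2 0-4 | P3 4-8 | P1 8-13 | P4 13-21 |
Completion: P1=13  P2=4  P3=8  P4=21
Turnaround (C−A): P1=12  P2=4  P3=7  P4=19
Waiting = turnaround − burst: P1=7, P2=0, P3=3, P4=11
Total waiting = 7 + 0 + 3 + 11 = 21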